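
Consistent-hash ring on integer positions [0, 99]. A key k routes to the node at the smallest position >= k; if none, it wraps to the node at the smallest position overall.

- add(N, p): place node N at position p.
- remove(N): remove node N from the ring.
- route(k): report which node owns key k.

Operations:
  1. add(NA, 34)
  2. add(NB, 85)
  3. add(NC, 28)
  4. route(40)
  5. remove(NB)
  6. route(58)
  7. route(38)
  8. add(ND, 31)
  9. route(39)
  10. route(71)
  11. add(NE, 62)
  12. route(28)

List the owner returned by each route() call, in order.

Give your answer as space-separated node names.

Answer: NB NC NC NC NC NC

Derivation:
Op 1: add NA@34 -> ring=[34:NA]
Op 2: add NB@85 -> ring=[34:NA,85:NB]
Op 3: add NC@28 -> ring=[28:NC,34:NA,85:NB]
Op 4: route key 40: smallest pos >= 40 is 85 -> NB
Op 5: remove NB -> ring=[28:NC,34:NA]
Op 6: route key 58: none >= 58, wrap to smallest pos 28 -> NC
Op 7: route key 38: none >= 38, wrap to smallest pos 28 -> NC
Op 8: add ND@31 -> ring=[28:NC,31:ND,34:NA]
Op 9: route key 39: none >= 39, wrap to smallest pos 28 -> NC
Op 10: route key 71: none >= 71, wrap to smallest pos 28 -> NC
Op 11: add NE@62 -> ring=[28:NC,31:ND,34:NA,62:NE]
Op 12: route key 28: smallest pos >= 28 is 28 -> NC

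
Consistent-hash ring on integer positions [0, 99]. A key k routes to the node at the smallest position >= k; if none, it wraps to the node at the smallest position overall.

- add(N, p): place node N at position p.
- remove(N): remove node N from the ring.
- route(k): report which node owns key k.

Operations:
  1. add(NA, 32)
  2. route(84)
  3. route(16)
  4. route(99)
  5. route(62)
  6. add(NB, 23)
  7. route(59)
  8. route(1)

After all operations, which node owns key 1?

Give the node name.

Answer: NB

Derivation:
Op 1: add NA@32 -> ring=[32:NA]
Op 2: route key 84: none >= 84, wrap to smallest pos 32 -> NA
Op 3: route key 16: smallest pos >= 16 is 32 -> NA
Op 4: route key 99: none >= 99, wrap to smallest pos 32 -> NA
Op 5: route key 62: none >= 62, wrap to smallest pos 32 -> NA
Op 6: add NB@23 -> ring=[23:NB,32:NA]
Op 7: route key 59: none >= 59, wrap to smallest pos 23 -> NB
Op 8: route key 1: smallest pos >= 1 is 23 -> NB
Final route key 1: smallest pos >= 1 is 23 -> NB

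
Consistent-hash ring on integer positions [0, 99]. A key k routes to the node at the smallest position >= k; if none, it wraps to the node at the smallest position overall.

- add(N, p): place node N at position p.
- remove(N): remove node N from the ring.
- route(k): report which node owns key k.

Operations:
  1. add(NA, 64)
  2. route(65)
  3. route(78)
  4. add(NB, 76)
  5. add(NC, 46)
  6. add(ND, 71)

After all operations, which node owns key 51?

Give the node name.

Op 1: add NA@64 -> ring=[64:NA]
Op 2: route key 65: none >= 65, wrap to smallest pos 64 -> NA
Op 3: route key 78: none >= 78, wrap to smallest pos 64 -> NA
Op 4: add NB@76 -> ring=[64:NA,76:NB]
Op 5: add NC@46 -> ring=[46:NC,64:NA,76:NB]
Op 6: add ND@71 -> ring=[46:NC,64:NA,71:ND,76:NB]
Final route key 51: smallest pos >= 51 is 64 -> NA

Answer: NA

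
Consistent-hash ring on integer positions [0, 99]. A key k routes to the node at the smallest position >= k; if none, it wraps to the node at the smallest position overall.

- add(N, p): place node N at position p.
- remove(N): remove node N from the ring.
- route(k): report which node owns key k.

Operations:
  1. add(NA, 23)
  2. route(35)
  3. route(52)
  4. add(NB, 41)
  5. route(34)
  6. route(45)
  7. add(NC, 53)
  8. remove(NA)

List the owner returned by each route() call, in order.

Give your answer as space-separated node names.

Answer: NA NA NB NA

Derivation:
Op 1: add NA@23 -> ring=[23:NA]
Op 2: route key 35: none >= 35, wrap to smallest pos 23 -> NA
Op 3: route key 52: none >= 52, wrap to smallest pos 23 -> NA
Op 4: add NB@41 -> ring=[23:NA,41:NB]
Op 5: route key 34: smallest pos >= 34 is 41 -> NB
Op 6: route key 45: none >= 45, wrap to smallest pos 23 -> NA
Op 7: add NC@53 -> ring=[23:NA,41:NB,53:NC]
Op 8: remove NA -> ring=[41:NB,53:NC]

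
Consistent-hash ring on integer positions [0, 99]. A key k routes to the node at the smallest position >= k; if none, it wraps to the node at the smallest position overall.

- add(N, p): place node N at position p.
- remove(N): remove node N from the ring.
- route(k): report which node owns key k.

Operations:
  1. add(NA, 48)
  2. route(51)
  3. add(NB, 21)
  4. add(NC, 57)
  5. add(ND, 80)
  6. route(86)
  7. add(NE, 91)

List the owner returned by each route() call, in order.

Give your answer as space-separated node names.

Answer: NA NB

Derivation:
Op 1: add NA@48 -> ring=[48:NA]
Op 2: route key 51: none >= 51, wrap to smallest pos 48 -> NA
Op 3: add NB@21 -> ring=[21:NB,48:NA]
Op 4: add NC@57 -> ring=[21:NB,48:NA,57:NC]
Op 5: add ND@80 -> ring=[21:NB,48:NA,57:NC,80:ND]
Op 6: route key 86: none >= 86, wrap to smallest pos 21 -> NB
Op 7: add NE@91 -> ring=[21:NB,48:NA,57:NC,80:ND,91:NE]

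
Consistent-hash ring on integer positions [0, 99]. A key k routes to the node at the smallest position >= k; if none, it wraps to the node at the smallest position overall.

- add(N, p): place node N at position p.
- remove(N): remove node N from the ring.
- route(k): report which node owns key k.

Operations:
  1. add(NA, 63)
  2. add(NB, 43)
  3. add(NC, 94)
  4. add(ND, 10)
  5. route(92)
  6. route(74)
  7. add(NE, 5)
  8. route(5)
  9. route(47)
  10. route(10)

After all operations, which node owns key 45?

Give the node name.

Answer: NA

Derivation:
Op 1: add NA@63 -> ring=[63:NA]
Op 2: add NB@43 -> ring=[43:NB,63:NA]
Op 3: add NC@94 -> ring=[43:NB,63:NA,94:NC]
Op 4: add ND@10 -> ring=[10:ND,43:NB,63:NA,94:NC]
Op 5: route key 92: smallest pos >= 92 is 94 -> NC
Op 6: route key 74: smallest pos >= 74 is 94 -> NC
Op 7: add NE@5 -> ring=[5:NE,10:ND,43:NB,63:NA,94:NC]
Op 8: route key 5: smallest pos >= 5 is 5 -> NE
Op 9: route key 47: smallest pos >= 47 is 63 -> NA
Op 10: route key 10: smallest pos >= 10 is 10 -> ND
Final route key 45: smallest pos >= 45 is 63 -> NA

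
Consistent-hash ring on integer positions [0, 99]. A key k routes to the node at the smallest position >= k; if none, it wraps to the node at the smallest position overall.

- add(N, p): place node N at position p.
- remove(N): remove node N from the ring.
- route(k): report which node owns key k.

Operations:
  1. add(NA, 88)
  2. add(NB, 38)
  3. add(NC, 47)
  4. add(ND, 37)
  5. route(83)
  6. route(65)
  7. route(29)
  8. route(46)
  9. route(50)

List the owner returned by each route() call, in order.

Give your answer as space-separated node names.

Answer: NA NA ND NC NA

Derivation:
Op 1: add NA@88 -> ring=[88:NA]
Op 2: add NB@38 -> ring=[38:NB,88:NA]
Op 3: add NC@47 -> ring=[38:NB,47:NC,88:NA]
Op 4: add ND@37 -> ring=[37:ND,38:NB,47:NC,88:NA]
Op 5: route key 83: smallest pos >= 83 is 88 -> NA
Op 6: route key 65: smallest pos >= 65 is 88 -> NA
Op 7: route key 29: smallest pos >= 29 is 37 -> ND
Op 8: route key 46: smallest pos >= 46 is 47 -> NC
Op 9: route key 50: smallest pos >= 50 is 88 -> NA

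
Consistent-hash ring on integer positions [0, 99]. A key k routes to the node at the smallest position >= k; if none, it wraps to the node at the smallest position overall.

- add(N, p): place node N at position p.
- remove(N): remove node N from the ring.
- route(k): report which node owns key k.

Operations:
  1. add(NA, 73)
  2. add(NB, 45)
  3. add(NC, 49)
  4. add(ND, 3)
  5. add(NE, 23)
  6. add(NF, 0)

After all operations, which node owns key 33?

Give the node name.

Op 1: add NA@73 -> ring=[73:NA]
Op 2: add NB@45 -> ring=[45:NB,73:NA]
Op 3: add NC@49 -> ring=[45:NB,49:NC,73:NA]
Op 4: add ND@3 -> ring=[3:ND,45:NB,49:NC,73:NA]
Op 5: add NE@23 -> ring=[3:ND,23:NE,45:NB,49:NC,73:NA]
Op 6: add NF@0 -> ring=[0:NF,3:ND,23:NE,45:NB,49:NC,73:NA]
Final route key 33: smallest pos >= 33 is 45 -> NB

Answer: NB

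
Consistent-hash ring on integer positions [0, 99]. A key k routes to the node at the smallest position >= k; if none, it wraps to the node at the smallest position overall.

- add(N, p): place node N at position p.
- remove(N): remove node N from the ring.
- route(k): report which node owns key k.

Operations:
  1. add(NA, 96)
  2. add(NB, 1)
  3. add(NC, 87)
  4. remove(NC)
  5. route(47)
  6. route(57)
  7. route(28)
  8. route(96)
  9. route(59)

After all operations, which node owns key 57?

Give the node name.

Answer: NA

Derivation:
Op 1: add NA@96 -> ring=[96:NA]
Op 2: add NB@1 -> ring=[1:NB,96:NA]
Op 3: add NC@87 -> ring=[1:NB,87:NC,96:NA]
Op 4: remove NC -> ring=[1:NB,96:NA]
Op 5: route key 47: smallest pos >= 47 is 96 -> NA
Op 6: route key 57: smallest pos >= 57 is 96 -> NA
Op 7: route key 28: smallest pos >= 28 is 96 -> NA
Op 8: route key 96: smallest pos >= 96 is 96 -> NA
Op 9: route key 59: smallest pos >= 59 is 96 -> NA
Final route key 57: smallest pos >= 57 is 96 -> NA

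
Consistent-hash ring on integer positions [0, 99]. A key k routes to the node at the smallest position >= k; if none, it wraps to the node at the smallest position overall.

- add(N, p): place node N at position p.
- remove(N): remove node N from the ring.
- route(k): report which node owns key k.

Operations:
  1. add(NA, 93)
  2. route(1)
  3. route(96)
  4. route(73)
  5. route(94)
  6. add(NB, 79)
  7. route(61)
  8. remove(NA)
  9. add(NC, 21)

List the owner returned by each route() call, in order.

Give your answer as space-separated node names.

Op 1: add NA@93 -> ring=[93:NA]
Op 2: route key 1: smallest pos >= 1 is 93 -> NA
Op 3: route key 96: none >= 96, wrap to smallest pos 93 -> NA
Op 4: route key 73: smallest pos >= 73 is 93 -> NA
Op 5: route key 94: none >= 94, wrap to smallest pos 93 -> NA
Op 6: add NB@79 -> ring=[79:NB,93:NA]
Op 7: route key 61: smallest pos >= 61 is 79 -> NB
Op 8: remove NA -> ring=[79:NB]
Op 9: add NC@21 -> ring=[21:NC,79:NB]

Answer: NA NA NA NA NB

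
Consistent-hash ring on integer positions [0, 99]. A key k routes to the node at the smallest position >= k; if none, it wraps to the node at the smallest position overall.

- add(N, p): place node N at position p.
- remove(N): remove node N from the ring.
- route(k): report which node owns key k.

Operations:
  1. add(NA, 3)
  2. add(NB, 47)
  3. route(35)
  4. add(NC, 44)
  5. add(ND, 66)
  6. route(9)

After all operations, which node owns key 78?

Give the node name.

Answer: NA

Derivation:
Op 1: add NA@3 -> ring=[3:NA]
Op 2: add NB@47 -> ring=[3:NA,47:NB]
Op 3: route key 35: smallest pos >= 35 is 47 -> NB
Op 4: add NC@44 -> ring=[3:NA,44:NC,47:NB]
Op 5: add ND@66 -> ring=[3:NA,44:NC,47:NB,66:ND]
Op 6: route key 9: smallest pos >= 9 is 44 -> NC
Final route key 78: none >= 78, wrap to smallest pos 3 -> NA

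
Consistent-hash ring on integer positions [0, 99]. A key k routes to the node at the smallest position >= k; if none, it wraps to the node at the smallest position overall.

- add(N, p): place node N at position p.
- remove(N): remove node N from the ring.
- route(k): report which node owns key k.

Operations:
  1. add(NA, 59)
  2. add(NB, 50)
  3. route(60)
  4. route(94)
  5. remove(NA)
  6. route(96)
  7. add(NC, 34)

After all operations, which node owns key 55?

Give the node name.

Op 1: add NA@59 -> ring=[59:NA]
Op 2: add NB@50 -> ring=[50:NB,59:NA]
Op 3: route key 60: none >= 60, wrap to smallest pos 50 -> NB
Op 4: route key 94: none >= 94, wrap to smallest pos 50 -> NB
Op 5: remove NA -> ring=[50:NB]
Op 6: route key 96: none >= 96, wrap to smallest pos 50 -> NB
Op 7: add NC@34 -> ring=[34:NC,50:NB]
Final route key 55: none >= 55, wrap to smallest pos 34 -> NC

Answer: NC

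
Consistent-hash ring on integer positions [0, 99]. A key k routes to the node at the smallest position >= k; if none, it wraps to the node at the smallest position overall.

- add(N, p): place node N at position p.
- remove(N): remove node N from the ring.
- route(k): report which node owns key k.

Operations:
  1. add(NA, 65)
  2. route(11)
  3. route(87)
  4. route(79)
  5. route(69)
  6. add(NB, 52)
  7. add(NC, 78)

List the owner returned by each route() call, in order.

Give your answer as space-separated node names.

Answer: NA NA NA NA

Derivation:
Op 1: add NA@65 -> ring=[65:NA]
Op 2: route key 11: smallest pos >= 11 is 65 -> NA
Op 3: route key 87: none >= 87, wrap to smallest pos 65 -> NA
Op 4: route key 79: none >= 79, wrap to smallest pos 65 -> NA
Op 5: route key 69: none >= 69, wrap to smallest pos 65 -> NA
Op 6: add NB@52 -> ring=[52:NB,65:NA]
Op 7: add NC@78 -> ring=[52:NB,65:NA,78:NC]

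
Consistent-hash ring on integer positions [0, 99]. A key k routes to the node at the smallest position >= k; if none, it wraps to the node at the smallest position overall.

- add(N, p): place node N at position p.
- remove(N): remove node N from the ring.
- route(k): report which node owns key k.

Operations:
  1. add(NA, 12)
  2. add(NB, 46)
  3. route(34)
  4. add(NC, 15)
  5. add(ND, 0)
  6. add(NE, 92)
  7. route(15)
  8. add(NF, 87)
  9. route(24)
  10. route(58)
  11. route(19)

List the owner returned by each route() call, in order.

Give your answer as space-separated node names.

Answer: NB NC NB NF NB

Derivation:
Op 1: add NA@12 -> ring=[12:NA]
Op 2: add NB@46 -> ring=[12:NA,46:NB]
Op 3: route key 34: smallest pos >= 34 is 46 -> NB
Op 4: add NC@15 -> ring=[12:NA,15:NC,46:NB]
Op 5: add ND@0 -> ring=[0:ND,12:NA,15:NC,46:NB]
Op 6: add NE@92 -> ring=[0:ND,12:NA,15:NC,46:NB,92:NE]
Op 7: route key 15: smallest pos >= 15 is 15 -> NC
Op 8: add NF@87 -> ring=[0:ND,12:NA,15:NC,46:NB,87:NF,92:NE]
Op 9: route key 24: smallest pos >= 24 is 46 -> NB
Op 10: route key 58: smallest pos >= 58 is 87 -> NF
Op 11: route key 19: smallest pos >= 19 is 46 -> NB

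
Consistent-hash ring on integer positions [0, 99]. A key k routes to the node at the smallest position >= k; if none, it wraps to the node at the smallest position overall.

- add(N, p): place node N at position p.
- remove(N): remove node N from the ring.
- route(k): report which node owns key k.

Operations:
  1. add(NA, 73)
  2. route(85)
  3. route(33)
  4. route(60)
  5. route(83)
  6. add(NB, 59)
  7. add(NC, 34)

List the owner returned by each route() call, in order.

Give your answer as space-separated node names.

Answer: NA NA NA NA

Derivation:
Op 1: add NA@73 -> ring=[73:NA]
Op 2: route key 85: none >= 85, wrap to smallest pos 73 -> NA
Op 3: route key 33: smallest pos >= 33 is 73 -> NA
Op 4: route key 60: smallest pos >= 60 is 73 -> NA
Op 5: route key 83: none >= 83, wrap to smallest pos 73 -> NA
Op 6: add NB@59 -> ring=[59:NB,73:NA]
Op 7: add NC@34 -> ring=[34:NC,59:NB,73:NA]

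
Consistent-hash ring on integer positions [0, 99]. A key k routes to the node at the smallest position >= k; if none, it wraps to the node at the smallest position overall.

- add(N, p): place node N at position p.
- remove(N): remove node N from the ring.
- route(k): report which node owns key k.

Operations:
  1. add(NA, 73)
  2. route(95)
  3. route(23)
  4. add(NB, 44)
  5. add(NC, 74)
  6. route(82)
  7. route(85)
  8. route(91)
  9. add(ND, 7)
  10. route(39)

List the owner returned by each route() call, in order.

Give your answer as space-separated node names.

Op 1: add NA@73 -> ring=[73:NA]
Op 2: route key 95: none >= 95, wrap to smallest pos 73 -> NA
Op 3: route key 23: smallest pos >= 23 is 73 -> NA
Op 4: add NB@44 -> ring=[44:NB,73:NA]
Op 5: add NC@74 -> ring=[44:NB,73:NA,74:NC]
Op 6: route key 82: none >= 82, wrap to smallest pos 44 -> NB
Op 7: route key 85: none >= 85, wrap to smallest pos 44 -> NB
Op 8: route key 91: none >= 91, wrap to smallest pos 44 -> NB
Op 9: add ND@7 -> ring=[7:ND,44:NB,73:NA,74:NC]
Op 10: route key 39: smallest pos >= 39 is 44 -> NB

Answer: NA NA NB NB NB NB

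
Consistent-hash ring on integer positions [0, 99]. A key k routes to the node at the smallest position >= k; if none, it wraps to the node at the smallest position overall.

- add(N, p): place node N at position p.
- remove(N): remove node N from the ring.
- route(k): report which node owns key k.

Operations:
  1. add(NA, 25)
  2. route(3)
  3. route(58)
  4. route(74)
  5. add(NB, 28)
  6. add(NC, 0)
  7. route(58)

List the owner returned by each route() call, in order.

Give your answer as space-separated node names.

Op 1: add NA@25 -> ring=[25:NA]
Op 2: route key 3: smallest pos >= 3 is 25 -> NA
Op 3: route key 58: none >= 58, wrap to smallest pos 25 -> NA
Op 4: route key 74: none >= 74, wrap to smallest pos 25 -> NA
Op 5: add NB@28 -> ring=[25:NA,28:NB]
Op 6: add NC@0 -> ring=[0:NC,25:NA,28:NB]
Op 7: route key 58: none >= 58, wrap to smallest pos 0 -> NC

Answer: NA NA NA NC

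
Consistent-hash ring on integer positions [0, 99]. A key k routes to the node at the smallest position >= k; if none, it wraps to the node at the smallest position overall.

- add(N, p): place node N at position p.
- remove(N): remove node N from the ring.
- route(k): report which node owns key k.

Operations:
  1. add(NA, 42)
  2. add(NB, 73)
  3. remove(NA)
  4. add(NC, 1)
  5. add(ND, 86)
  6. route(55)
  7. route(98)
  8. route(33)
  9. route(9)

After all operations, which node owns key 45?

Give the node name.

Answer: NB

Derivation:
Op 1: add NA@42 -> ring=[42:NA]
Op 2: add NB@73 -> ring=[42:NA,73:NB]
Op 3: remove NA -> ring=[73:NB]
Op 4: add NC@1 -> ring=[1:NC,73:NB]
Op 5: add ND@86 -> ring=[1:NC,73:NB,86:ND]
Op 6: route key 55: smallest pos >= 55 is 73 -> NB
Op 7: route key 98: none >= 98, wrap to smallest pos 1 -> NC
Op 8: route key 33: smallest pos >= 33 is 73 -> NB
Op 9: route key 9: smallest pos >= 9 is 73 -> NB
Final route key 45: smallest pos >= 45 is 73 -> NB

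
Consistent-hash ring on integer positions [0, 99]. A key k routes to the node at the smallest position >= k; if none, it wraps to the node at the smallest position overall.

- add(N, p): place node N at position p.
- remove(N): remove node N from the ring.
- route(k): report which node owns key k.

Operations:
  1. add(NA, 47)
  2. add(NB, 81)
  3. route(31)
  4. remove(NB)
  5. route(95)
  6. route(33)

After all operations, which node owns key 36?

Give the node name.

Op 1: add NA@47 -> ring=[47:NA]
Op 2: add NB@81 -> ring=[47:NA,81:NB]
Op 3: route key 31: smallest pos >= 31 is 47 -> NA
Op 4: remove NB -> ring=[47:NA]
Op 5: route key 95: none >= 95, wrap to smallest pos 47 -> NA
Op 6: route key 33: smallest pos >= 33 is 47 -> NA
Final route key 36: smallest pos >= 36 is 47 -> NA

Answer: NA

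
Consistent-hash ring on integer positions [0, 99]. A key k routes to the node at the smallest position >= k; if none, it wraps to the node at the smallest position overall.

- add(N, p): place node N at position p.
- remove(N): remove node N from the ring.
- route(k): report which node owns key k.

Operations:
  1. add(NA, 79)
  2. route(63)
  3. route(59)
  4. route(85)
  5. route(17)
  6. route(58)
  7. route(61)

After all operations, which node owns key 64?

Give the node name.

Op 1: add NA@79 -> ring=[79:NA]
Op 2: route key 63: smallest pos >= 63 is 79 -> NA
Op 3: route key 59: smallest pos >= 59 is 79 -> NA
Op 4: route key 85: none >= 85, wrap to smallest pos 79 -> NA
Op 5: route key 17: smallest pos >= 17 is 79 -> NA
Op 6: route key 58: smallest pos >= 58 is 79 -> NA
Op 7: route key 61: smallest pos >= 61 is 79 -> NA
Final route key 64: smallest pos >= 64 is 79 -> NA

Answer: NA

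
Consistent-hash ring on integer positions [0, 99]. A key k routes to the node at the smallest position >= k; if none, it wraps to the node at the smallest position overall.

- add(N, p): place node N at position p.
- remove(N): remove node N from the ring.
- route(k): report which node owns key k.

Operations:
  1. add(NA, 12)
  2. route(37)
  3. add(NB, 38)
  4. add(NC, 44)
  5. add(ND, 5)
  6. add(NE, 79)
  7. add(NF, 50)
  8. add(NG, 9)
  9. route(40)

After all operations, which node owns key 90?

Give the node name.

Op 1: add NA@12 -> ring=[12:NA]
Op 2: route key 37: none >= 37, wrap to smallest pos 12 -> NA
Op 3: add NB@38 -> ring=[12:NA,38:NB]
Op 4: add NC@44 -> ring=[12:NA,38:NB,44:NC]
Op 5: add ND@5 -> ring=[5:ND,12:NA,38:NB,44:NC]
Op 6: add NE@79 -> ring=[5:ND,12:NA,38:NB,44:NC,79:NE]
Op 7: add NF@50 -> ring=[5:ND,12:NA,38:NB,44:NC,50:NF,79:NE]
Op 8: add NG@9 -> ring=[5:ND,9:NG,12:NA,38:NB,44:NC,50:NF,79:NE]
Op 9: route key 40: smallest pos >= 40 is 44 -> NC
Final route key 90: none >= 90, wrap to smallest pos 5 -> ND

Answer: ND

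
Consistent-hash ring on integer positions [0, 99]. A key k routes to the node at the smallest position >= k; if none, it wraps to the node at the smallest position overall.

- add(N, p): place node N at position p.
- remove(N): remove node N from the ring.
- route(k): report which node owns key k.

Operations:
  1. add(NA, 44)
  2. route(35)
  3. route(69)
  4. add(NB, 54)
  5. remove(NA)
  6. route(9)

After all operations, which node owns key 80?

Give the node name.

Op 1: add NA@44 -> ring=[44:NA]
Op 2: route key 35: smallest pos >= 35 is 44 -> NA
Op 3: route key 69: none >= 69, wrap to smallest pos 44 -> NA
Op 4: add NB@54 -> ring=[44:NA,54:NB]
Op 5: remove NA -> ring=[54:NB]
Op 6: route key 9: smallest pos >= 9 is 54 -> NB
Final route key 80: none >= 80, wrap to smallest pos 54 -> NB

Answer: NB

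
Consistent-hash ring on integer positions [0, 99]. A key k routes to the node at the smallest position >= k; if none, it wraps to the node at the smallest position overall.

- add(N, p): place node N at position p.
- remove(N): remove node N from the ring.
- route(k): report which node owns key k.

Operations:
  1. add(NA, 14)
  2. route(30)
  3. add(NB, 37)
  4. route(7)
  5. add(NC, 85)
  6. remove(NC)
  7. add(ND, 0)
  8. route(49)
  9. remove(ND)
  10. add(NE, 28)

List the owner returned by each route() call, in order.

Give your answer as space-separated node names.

Answer: NA NA ND

Derivation:
Op 1: add NA@14 -> ring=[14:NA]
Op 2: route key 30: none >= 30, wrap to smallest pos 14 -> NA
Op 3: add NB@37 -> ring=[14:NA,37:NB]
Op 4: route key 7: smallest pos >= 7 is 14 -> NA
Op 5: add NC@85 -> ring=[14:NA,37:NB,85:NC]
Op 6: remove NC -> ring=[14:NA,37:NB]
Op 7: add ND@0 -> ring=[0:ND,14:NA,37:NB]
Op 8: route key 49: none >= 49, wrap to smallest pos 0 -> ND
Op 9: remove ND -> ring=[14:NA,37:NB]
Op 10: add NE@28 -> ring=[14:NA,28:NE,37:NB]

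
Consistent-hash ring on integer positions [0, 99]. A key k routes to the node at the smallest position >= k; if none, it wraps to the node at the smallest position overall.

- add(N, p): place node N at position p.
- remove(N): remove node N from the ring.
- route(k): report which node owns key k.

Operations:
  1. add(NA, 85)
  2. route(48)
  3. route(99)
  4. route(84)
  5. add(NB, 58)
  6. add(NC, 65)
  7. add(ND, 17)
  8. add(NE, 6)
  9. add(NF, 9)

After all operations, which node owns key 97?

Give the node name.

Answer: NE

Derivation:
Op 1: add NA@85 -> ring=[85:NA]
Op 2: route key 48: smallest pos >= 48 is 85 -> NA
Op 3: route key 99: none >= 99, wrap to smallest pos 85 -> NA
Op 4: route key 84: smallest pos >= 84 is 85 -> NA
Op 5: add NB@58 -> ring=[58:NB,85:NA]
Op 6: add NC@65 -> ring=[58:NB,65:NC,85:NA]
Op 7: add ND@17 -> ring=[17:ND,58:NB,65:NC,85:NA]
Op 8: add NE@6 -> ring=[6:NE,17:ND,58:NB,65:NC,85:NA]
Op 9: add NF@9 -> ring=[6:NE,9:NF,17:ND,58:NB,65:NC,85:NA]
Final route key 97: none >= 97, wrap to smallest pos 6 -> NE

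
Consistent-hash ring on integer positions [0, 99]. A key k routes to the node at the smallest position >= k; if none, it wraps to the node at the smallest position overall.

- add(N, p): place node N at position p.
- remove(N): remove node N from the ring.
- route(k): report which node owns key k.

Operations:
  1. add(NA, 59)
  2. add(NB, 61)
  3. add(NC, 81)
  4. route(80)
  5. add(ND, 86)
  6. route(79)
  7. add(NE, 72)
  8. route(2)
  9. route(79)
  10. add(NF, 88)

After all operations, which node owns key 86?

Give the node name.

Op 1: add NA@59 -> ring=[59:NA]
Op 2: add NB@61 -> ring=[59:NA,61:NB]
Op 3: add NC@81 -> ring=[59:NA,61:NB,81:NC]
Op 4: route key 80: smallest pos >= 80 is 81 -> NC
Op 5: add ND@86 -> ring=[59:NA,61:NB,81:NC,86:ND]
Op 6: route key 79: smallest pos >= 79 is 81 -> NC
Op 7: add NE@72 -> ring=[59:NA,61:NB,72:NE,81:NC,86:ND]
Op 8: route key 2: smallest pos >= 2 is 59 -> NA
Op 9: route key 79: smallest pos >= 79 is 81 -> NC
Op 10: add NF@88 -> ring=[59:NA,61:NB,72:NE,81:NC,86:ND,88:NF]
Final route key 86: smallest pos >= 86 is 86 -> ND

Answer: ND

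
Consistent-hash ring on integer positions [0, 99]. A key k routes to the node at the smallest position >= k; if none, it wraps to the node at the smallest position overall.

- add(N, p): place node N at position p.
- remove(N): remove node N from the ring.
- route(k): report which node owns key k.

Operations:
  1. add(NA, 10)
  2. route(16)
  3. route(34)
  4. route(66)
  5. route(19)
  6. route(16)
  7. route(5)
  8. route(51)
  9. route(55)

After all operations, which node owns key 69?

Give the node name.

Op 1: add NA@10 -> ring=[10:NA]
Op 2: route key 16: none >= 16, wrap to smallest pos 10 -> NA
Op 3: route key 34: none >= 34, wrap to smallest pos 10 -> NA
Op 4: route key 66: none >= 66, wrap to smallest pos 10 -> NA
Op 5: route key 19: none >= 19, wrap to smallest pos 10 -> NA
Op 6: route key 16: none >= 16, wrap to smallest pos 10 -> NA
Op 7: route key 5: smallest pos >= 5 is 10 -> NA
Op 8: route key 51: none >= 51, wrap to smallest pos 10 -> NA
Op 9: route key 55: none >= 55, wrap to smallest pos 10 -> NA
Final route key 69: none >= 69, wrap to smallest pos 10 -> NA

Answer: NA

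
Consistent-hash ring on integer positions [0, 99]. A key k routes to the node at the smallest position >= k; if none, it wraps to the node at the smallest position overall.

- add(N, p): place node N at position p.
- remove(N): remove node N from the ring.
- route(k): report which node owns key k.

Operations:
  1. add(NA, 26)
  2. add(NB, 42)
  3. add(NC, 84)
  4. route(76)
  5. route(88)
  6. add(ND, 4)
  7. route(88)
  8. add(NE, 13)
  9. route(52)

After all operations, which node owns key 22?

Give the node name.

Answer: NA

Derivation:
Op 1: add NA@26 -> ring=[26:NA]
Op 2: add NB@42 -> ring=[26:NA,42:NB]
Op 3: add NC@84 -> ring=[26:NA,42:NB,84:NC]
Op 4: route key 76: smallest pos >= 76 is 84 -> NC
Op 5: route key 88: none >= 88, wrap to smallest pos 26 -> NA
Op 6: add ND@4 -> ring=[4:ND,26:NA,42:NB,84:NC]
Op 7: route key 88: none >= 88, wrap to smallest pos 4 -> ND
Op 8: add NE@13 -> ring=[4:ND,13:NE,26:NA,42:NB,84:NC]
Op 9: route key 52: smallest pos >= 52 is 84 -> NC
Final route key 22: smallest pos >= 22 is 26 -> NA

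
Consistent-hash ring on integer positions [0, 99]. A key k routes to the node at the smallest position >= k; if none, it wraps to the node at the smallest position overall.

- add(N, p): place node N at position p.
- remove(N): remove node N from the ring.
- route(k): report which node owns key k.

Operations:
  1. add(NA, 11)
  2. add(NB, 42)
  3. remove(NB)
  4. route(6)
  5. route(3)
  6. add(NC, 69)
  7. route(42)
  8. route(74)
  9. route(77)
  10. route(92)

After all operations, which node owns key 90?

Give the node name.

Answer: NA

Derivation:
Op 1: add NA@11 -> ring=[11:NA]
Op 2: add NB@42 -> ring=[11:NA,42:NB]
Op 3: remove NB -> ring=[11:NA]
Op 4: route key 6: smallest pos >= 6 is 11 -> NA
Op 5: route key 3: smallest pos >= 3 is 11 -> NA
Op 6: add NC@69 -> ring=[11:NA,69:NC]
Op 7: route key 42: smallest pos >= 42 is 69 -> NC
Op 8: route key 74: none >= 74, wrap to smallest pos 11 -> NA
Op 9: route key 77: none >= 77, wrap to smallest pos 11 -> NA
Op 10: route key 92: none >= 92, wrap to smallest pos 11 -> NA
Final route key 90: none >= 90, wrap to smallest pos 11 -> NA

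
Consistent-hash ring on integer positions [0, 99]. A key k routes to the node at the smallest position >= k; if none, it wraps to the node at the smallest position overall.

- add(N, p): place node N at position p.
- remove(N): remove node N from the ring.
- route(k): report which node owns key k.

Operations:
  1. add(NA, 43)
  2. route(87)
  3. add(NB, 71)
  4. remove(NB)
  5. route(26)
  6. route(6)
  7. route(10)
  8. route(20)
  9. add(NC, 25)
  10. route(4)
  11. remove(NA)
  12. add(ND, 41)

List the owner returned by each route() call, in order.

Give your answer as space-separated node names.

Op 1: add NA@43 -> ring=[43:NA]
Op 2: route key 87: none >= 87, wrap to smallest pos 43 -> NA
Op 3: add NB@71 -> ring=[43:NA,71:NB]
Op 4: remove NB -> ring=[43:NA]
Op 5: route key 26: smallest pos >= 26 is 43 -> NA
Op 6: route key 6: smallest pos >= 6 is 43 -> NA
Op 7: route key 10: smallest pos >= 10 is 43 -> NA
Op 8: route key 20: smallest pos >= 20 is 43 -> NA
Op 9: add NC@25 -> ring=[25:NC,43:NA]
Op 10: route key 4: smallest pos >= 4 is 25 -> NC
Op 11: remove NA -> ring=[25:NC]
Op 12: add ND@41 -> ring=[25:NC,41:ND]

Answer: NA NA NA NA NA NC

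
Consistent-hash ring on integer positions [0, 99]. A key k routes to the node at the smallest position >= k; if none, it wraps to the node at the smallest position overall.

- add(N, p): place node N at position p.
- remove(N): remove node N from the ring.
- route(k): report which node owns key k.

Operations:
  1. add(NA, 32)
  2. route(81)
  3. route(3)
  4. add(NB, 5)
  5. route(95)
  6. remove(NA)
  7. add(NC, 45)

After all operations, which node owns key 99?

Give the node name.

Answer: NB

Derivation:
Op 1: add NA@32 -> ring=[32:NA]
Op 2: route key 81: none >= 81, wrap to smallest pos 32 -> NA
Op 3: route key 3: smallest pos >= 3 is 32 -> NA
Op 4: add NB@5 -> ring=[5:NB,32:NA]
Op 5: route key 95: none >= 95, wrap to smallest pos 5 -> NB
Op 6: remove NA -> ring=[5:NB]
Op 7: add NC@45 -> ring=[5:NB,45:NC]
Final route key 99: none >= 99, wrap to smallest pos 5 -> NB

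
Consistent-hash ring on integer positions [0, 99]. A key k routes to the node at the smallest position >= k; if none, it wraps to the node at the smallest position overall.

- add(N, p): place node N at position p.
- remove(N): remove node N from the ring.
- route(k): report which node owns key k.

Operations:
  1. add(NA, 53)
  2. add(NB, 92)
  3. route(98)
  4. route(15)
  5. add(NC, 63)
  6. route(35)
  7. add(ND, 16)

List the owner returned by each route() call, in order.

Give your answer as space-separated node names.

Answer: NA NA NA

Derivation:
Op 1: add NA@53 -> ring=[53:NA]
Op 2: add NB@92 -> ring=[53:NA,92:NB]
Op 3: route key 98: none >= 98, wrap to smallest pos 53 -> NA
Op 4: route key 15: smallest pos >= 15 is 53 -> NA
Op 5: add NC@63 -> ring=[53:NA,63:NC,92:NB]
Op 6: route key 35: smallest pos >= 35 is 53 -> NA
Op 7: add ND@16 -> ring=[16:ND,53:NA,63:NC,92:NB]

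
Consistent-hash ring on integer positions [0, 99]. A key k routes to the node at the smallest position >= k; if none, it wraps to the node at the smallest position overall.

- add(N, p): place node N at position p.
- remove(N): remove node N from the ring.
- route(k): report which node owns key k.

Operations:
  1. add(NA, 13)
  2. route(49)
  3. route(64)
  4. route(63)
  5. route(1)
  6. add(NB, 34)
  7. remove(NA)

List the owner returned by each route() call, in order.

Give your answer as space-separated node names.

Op 1: add NA@13 -> ring=[13:NA]
Op 2: route key 49: none >= 49, wrap to smallest pos 13 -> NA
Op 3: route key 64: none >= 64, wrap to smallest pos 13 -> NA
Op 4: route key 63: none >= 63, wrap to smallest pos 13 -> NA
Op 5: route key 1: smallest pos >= 1 is 13 -> NA
Op 6: add NB@34 -> ring=[13:NA,34:NB]
Op 7: remove NA -> ring=[34:NB]

Answer: NA NA NA NA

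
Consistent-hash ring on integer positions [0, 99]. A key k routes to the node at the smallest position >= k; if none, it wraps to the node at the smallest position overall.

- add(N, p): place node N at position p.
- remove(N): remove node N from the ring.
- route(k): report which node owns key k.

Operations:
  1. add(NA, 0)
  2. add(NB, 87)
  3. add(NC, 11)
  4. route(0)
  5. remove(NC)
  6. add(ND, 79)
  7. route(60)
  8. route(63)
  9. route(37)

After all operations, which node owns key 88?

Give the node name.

Answer: NA

Derivation:
Op 1: add NA@0 -> ring=[0:NA]
Op 2: add NB@87 -> ring=[0:NA,87:NB]
Op 3: add NC@11 -> ring=[0:NA,11:NC,87:NB]
Op 4: route key 0: smallest pos >= 0 is 0 -> NA
Op 5: remove NC -> ring=[0:NA,87:NB]
Op 6: add ND@79 -> ring=[0:NA,79:ND,87:NB]
Op 7: route key 60: smallest pos >= 60 is 79 -> ND
Op 8: route key 63: smallest pos >= 63 is 79 -> ND
Op 9: route key 37: smallest pos >= 37 is 79 -> ND
Final route key 88: none >= 88, wrap to smallest pos 0 -> NA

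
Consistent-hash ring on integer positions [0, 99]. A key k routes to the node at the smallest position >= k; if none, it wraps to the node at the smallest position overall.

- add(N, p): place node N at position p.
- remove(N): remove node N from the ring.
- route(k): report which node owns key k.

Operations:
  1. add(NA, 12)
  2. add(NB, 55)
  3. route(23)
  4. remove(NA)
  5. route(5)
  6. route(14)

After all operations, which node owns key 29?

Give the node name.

Answer: NB

Derivation:
Op 1: add NA@12 -> ring=[12:NA]
Op 2: add NB@55 -> ring=[12:NA,55:NB]
Op 3: route key 23: smallest pos >= 23 is 55 -> NB
Op 4: remove NA -> ring=[55:NB]
Op 5: route key 5: smallest pos >= 5 is 55 -> NB
Op 6: route key 14: smallest pos >= 14 is 55 -> NB
Final route key 29: smallest pos >= 29 is 55 -> NB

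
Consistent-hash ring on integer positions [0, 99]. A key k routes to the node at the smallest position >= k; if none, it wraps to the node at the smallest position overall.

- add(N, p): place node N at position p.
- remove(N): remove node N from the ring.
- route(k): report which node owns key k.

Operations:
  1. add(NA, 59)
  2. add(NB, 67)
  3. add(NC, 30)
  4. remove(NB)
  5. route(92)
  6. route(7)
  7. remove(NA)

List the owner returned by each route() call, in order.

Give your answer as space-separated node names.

Op 1: add NA@59 -> ring=[59:NA]
Op 2: add NB@67 -> ring=[59:NA,67:NB]
Op 3: add NC@30 -> ring=[30:NC,59:NA,67:NB]
Op 4: remove NB -> ring=[30:NC,59:NA]
Op 5: route key 92: none >= 92, wrap to smallest pos 30 -> NC
Op 6: route key 7: smallest pos >= 7 is 30 -> NC
Op 7: remove NA -> ring=[30:NC]

Answer: NC NC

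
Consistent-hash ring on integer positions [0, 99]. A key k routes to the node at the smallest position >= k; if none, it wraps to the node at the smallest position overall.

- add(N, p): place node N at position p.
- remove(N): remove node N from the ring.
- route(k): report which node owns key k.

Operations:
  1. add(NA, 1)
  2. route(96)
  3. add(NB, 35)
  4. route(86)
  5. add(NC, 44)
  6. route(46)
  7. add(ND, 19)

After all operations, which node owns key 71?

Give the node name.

Op 1: add NA@1 -> ring=[1:NA]
Op 2: route key 96: none >= 96, wrap to smallest pos 1 -> NA
Op 3: add NB@35 -> ring=[1:NA,35:NB]
Op 4: route key 86: none >= 86, wrap to smallest pos 1 -> NA
Op 5: add NC@44 -> ring=[1:NA,35:NB,44:NC]
Op 6: route key 46: none >= 46, wrap to smallest pos 1 -> NA
Op 7: add ND@19 -> ring=[1:NA,19:ND,35:NB,44:NC]
Final route key 71: none >= 71, wrap to smallest pos 1 -> NA

Answer: NA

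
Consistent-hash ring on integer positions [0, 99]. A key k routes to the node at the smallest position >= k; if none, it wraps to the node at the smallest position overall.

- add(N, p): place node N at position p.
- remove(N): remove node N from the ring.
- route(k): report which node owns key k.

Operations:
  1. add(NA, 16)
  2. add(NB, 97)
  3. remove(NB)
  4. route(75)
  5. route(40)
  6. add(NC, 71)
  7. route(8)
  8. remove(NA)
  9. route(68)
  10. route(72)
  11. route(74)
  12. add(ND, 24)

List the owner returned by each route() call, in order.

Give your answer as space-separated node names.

Answer: NA NA NA NC NC NC

Derivation:
Op 1: add NA@16 -> ring=[16:NA]
Op 2: add NB@97 -> ring=[16:NA,97:NB]
Op 3: remove NB -> ring=[16:NA]
Op 4: route key 75: none >= 75, wrap to smallest pos 16 -> NA
Op 5: route key 40: none >= 40, wrap to smallest pos 16 -> NA
Op 6: add NC@71 -> ring=[16:NA,71:NC]
Op 7: route key 8: smallest pos >= 8 is 16 -> NA
Op 8: remove NA -> ring=[71:NC]
Op 9: route key 68: smallest pos >= 68 is 71 -> NC
Op 10: route key 72: none >= 72, wrap to smallest pos 71 -> NC
Op 11: route key 74: none >= 74, wrap to smallest pos 71 -> NC
Op 12: add ND@24 -> ring=[24:ND,71:NC]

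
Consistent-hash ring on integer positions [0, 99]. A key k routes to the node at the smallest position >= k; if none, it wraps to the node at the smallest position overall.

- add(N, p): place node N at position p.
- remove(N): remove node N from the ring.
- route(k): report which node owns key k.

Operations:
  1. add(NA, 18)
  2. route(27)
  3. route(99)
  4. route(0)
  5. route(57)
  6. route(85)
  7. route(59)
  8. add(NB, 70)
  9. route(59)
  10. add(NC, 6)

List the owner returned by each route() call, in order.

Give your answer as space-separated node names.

Op 1: add NA@18 -> ring=[18:NA]
Op 2: route key 27: none >= 27, wrap to smallest pos 18 -> NA
Op 3: route key 99: none >= 99, wrap to smallest pos 18 -> NA
Op 4: route key 0: smallest pos >= 0 is 18 -> NA
Op 5: route key 57: none >= 57, wrap to smallest pos 18 -> NA
Op 6: route key 85: none >= 85, wrap to smallest pos 18 -> NA
Op 7: route key 59: none >= 59, wrap to smallest pos 18 -> NA
Op 8: add NB@70 -> ring=[18:NA,70:NB]
Op 9: route key 59: smallest pos >= 59 is 70 -> NB
Op 10: add NC@6 -> ring=[6:NC,18:NA,70:NB]

Answer: NA NA NA NA NA NA NB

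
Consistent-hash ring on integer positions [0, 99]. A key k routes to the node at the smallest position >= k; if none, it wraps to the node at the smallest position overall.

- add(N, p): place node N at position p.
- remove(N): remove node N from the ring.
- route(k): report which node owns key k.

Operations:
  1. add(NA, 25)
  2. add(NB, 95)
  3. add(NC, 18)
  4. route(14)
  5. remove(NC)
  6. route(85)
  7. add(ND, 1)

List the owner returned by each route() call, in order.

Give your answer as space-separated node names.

Op 1: add NA@25 -> ring=[25:NA]
Op 2: add NB@95 -> ring=[25:NA,95:NB]
Op 3: add NC@18 -> ring=[18:NC,25:NA,95:NB]
Op 4: route key 14: smallest pos >= 14 is 18 -> NC
Op 5: remove NC -> ring=[25:NA,95:NB]
Op 6: route key 85: smallest pos >= 85 is 95 -> NB
Op 7: add ND@1 -> ring=[1:ND,25:NA,95:NB]

Answer: NC NB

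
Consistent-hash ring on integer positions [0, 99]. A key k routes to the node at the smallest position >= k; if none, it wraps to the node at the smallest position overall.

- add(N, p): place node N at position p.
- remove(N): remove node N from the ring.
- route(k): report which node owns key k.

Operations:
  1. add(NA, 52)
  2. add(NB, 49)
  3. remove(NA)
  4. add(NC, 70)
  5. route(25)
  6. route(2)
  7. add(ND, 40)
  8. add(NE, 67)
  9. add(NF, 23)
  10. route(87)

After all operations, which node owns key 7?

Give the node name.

Answer: NF

Derivation:
Op 1: add NA@52 -> ring=[52:NA]
Op 2: add NB@49 -> ring=[49:NB,52:NA]
Op 3: remove NA -> ring=[49:NB]
Op 4: add NC@70 -> ring=[49:NB,70:NC]
Op 5: route key 25: smallest pos >= 25 is 49 -> NB
Op 6: route key 2: smallest pos >= 2 is 49 -> NB
Op 7: add ND@40 -> ring=[40:ND,49:NB,70:NC]
Op 8: add NE@67 -> ring=[40:ND,49:NB,67:NE,70:NC]
Op 9: add NF@23 -> ring=[23:NF,40:ND,49:NB,67:NE,70:NC]
Op 10: route key 87: none >= 87, wrap to smallest pos 23 -> NF
Final route key 7: smallest pos >= 7 is 23 -> NF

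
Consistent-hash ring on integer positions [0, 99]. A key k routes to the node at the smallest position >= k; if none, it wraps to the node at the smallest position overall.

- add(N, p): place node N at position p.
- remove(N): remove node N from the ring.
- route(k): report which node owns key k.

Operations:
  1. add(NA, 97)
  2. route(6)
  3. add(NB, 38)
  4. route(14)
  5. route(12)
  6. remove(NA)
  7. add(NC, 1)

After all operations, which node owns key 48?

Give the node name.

Answer: NC

Derivation:
Op 1: add NA@97 -> ring=[97:NA]
Op 2: route key 6: smallest pos >= 6 is 97 -> NA
Op 3: add NB@38 -> ring=[38:NB,97:NA]
Op 4: route key 14: smallest pos >= 14 is 38 -> NB
Op 5: route key 12: smallest pos >= 12 is 38 -> NB
Op 6: remove NA -> ring=[38:NB]
Op 7: add NC@1 -> ring=[1:NC,38:NB]
Final route key 48: none >= 48, wrap to smallest pos 1 -> NC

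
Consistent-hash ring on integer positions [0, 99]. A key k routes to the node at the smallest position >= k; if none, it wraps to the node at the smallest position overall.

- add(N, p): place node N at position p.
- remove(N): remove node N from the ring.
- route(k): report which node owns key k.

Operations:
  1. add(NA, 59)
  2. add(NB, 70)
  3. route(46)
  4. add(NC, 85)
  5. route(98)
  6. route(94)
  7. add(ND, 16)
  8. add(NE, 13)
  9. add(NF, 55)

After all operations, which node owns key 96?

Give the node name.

Op 1: add NA@59 -> ring=[59:NA]
Op 2: add NB@70 -> ring=[59:NA,70:NB]
Op 3: route key 46: smallest pos >= 46 is 59 -> NA
Op 4: add NC@85 -> ring=[59:NA,70:NB,85:NC]
Op 5: route key 98: none >= 98, wrap to smallest pos 59 -> NA
Op 6: route key 94: none >= 94, wrap to smallest pos 59 -> NA
Op 7: add ND@16 -> ring=[16:ND,59:NA,70:NB,85:NC]
Op 8: add NE@13 -> ring=[13:NE,16:ND,59:NA,70:NB,85:NC]
Op 9: add NF@55 -> ring=[13:NE,16:ND,55:NF,59:NA,70:NB,85:NC]
Final route key 96: none >= 96, wrap to smallest pos 13 -> NE

Answer: NE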